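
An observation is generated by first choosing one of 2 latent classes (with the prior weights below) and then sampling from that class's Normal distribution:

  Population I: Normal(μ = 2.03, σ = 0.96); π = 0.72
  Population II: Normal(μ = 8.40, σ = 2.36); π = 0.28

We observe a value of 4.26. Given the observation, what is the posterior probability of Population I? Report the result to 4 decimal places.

P(component k | x) = π_k·f_k(x) / marginal(x), where marginal(x) = Σ_j π_j·f_j(x).
Evaluate each component's likelihood at the observed value:
  L_I = 0.027985
  L_II = 0.0362878
Multiply by the mixture weights:
  π_I·L_I = 0.72 × 0.027985 = 0.0201492
  π_II·L_II = 0.28 × 0.0362878 = 0.0101606
Denominator: 0.0201492 + 0.0101606 = 0.0303098
So the posterior for Population I is 0.0201492 / 0.0303098 ≈ 0.6648.

0.6648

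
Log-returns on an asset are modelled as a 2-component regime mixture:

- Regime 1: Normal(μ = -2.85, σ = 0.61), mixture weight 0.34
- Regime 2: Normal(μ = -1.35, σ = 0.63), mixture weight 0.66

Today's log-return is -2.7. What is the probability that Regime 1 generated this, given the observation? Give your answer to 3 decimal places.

0.837

Posterior ∝ prior × likelihood, so P(k | x) ∝ P(Z=k) f_k(x); normalise over all components.
Component likelihoods at x = -2.7:
  L_1 = (1/(0.61·√(2π)))·exp(−(-2.7−-2.85)²/(2·0.61²)) = 0.654004·exp(-0.03023) = 0.634527
  L_2 = (1/(0.63·√(2π)))·exp(−(-2.7−-1.35)²/(2·0.63²)) = 0.633242·exp(-2.29592) = 0.0637477
Prior × likelihood for each component:
  P(Z=1)·L_1 = 0.34 × 0.634527 = 0.215739
  P(Z=2)·L_2 = 0.66 × 0.0637477 = 0.0420735
Denominator: 0.215739 + 0.0420735 = 0.257813
P(Regime 1 | -2.7) = 0.215739 / 0.257813 ≈ 0.837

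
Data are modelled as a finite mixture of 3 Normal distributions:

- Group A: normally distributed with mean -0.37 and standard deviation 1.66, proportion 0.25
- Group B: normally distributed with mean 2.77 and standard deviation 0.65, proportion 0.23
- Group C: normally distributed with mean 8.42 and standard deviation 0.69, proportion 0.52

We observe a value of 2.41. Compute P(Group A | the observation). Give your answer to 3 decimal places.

0.109

By Bayes' theorem, P(k | x) = π_k f_k(x) / Σ_j π_j f_j(x).
Component likelihoods at x = 2.41:
  L_A = 0.0591272
  L_B = 0.526487
  L_C = 1.94014e-17
Multiply by the mixture weights:
  π_A·L_A = 0.25 × 0.0591272 = 0.0147818
  π_B·L_B = 0.23 × 0.526487 = 0.121092
  π_C·L_C = 0.52 × 1.94014e-17 = 1.00887e-17
Sum: 0.0147818 + 0.121092 + 1.00887e-17 = 0.135874
P(Group A | 2.41) ≈ 0.109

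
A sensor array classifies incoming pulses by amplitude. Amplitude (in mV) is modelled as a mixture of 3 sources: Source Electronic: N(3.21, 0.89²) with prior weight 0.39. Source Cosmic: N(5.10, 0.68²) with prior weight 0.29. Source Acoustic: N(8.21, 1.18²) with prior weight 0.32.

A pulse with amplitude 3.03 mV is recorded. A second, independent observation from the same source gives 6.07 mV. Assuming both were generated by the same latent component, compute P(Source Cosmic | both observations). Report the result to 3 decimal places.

Apply Bayes' rule: the posterior for each component is proportional to its prior times its likelihood at x.
Since both observations come from the same component, the likelihood for component k is f_k(x₁)·f_k(x₂).
  f_Electronic = [(1/(0.89·√(2π)))·exp(−(3.03−3.21)²/(2·0.89²)) = 0.448250·exp(-0.02045) = 0.439175] × [0.0025654] = 0.00112666
  f_Cosmic = [(1/(0.68·√(2π)))·exp(−(3.03−5.10)²/(2·0.68²)) = 0.586680·exp(-4.63333) = 0.00570392] × [0.212103] = 0.00120982
  f_Acoustic = [(1/(1.18·√(2π)))·exp(−(3.03−8.21)²/(2·1.18²)) = 0.338087·exp(-9.63531) = 2.21038e-05] × [0.0652877] = 1.44311e-06
Prior × likelihood for each component:
  P(Z=Electronic)·f_Electronic = 0.39 × 0.00112666 = 0.000439397
  P(Z=Cosmic)·f_Cosmic = 0.29 × 0.00120982 = 0.000350846
  P(Z=Acoustic)·f_Acoustic = 0.32 × 1.44311e-06 = 4.61795e-07
Evidence: 0.000439397 + 0.000350846 + 4.61795e-07 = 0.000790705
Responsibility of Source Cosmic: 0.000350846 / 0.000790705 ≈ 0.444

0.444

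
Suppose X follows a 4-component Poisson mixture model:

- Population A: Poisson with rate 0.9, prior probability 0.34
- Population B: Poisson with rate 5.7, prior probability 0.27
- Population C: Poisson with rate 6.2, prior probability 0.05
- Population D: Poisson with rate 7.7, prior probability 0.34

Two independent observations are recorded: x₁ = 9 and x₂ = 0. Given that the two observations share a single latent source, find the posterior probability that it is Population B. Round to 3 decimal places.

By Bayes' theorem, P(k | x) = w_k f_k(x) / Σ_j w_j f_j(x).
Since both observations come from the same component, the likelihood for component k is f_k(x₁)·f_k(x₂).
  p_A = [4.34065e-07] × [0.40657] = 1.76478e-07
  p_B = [0.0585642] × [0.00334597] = 0.000195954
  p_C = [0.0757071] × [0.00202943] = 0.000153642
  p_D = [0.118737] × [0.000452827] = 5.37673e-05
Multiply by the mixture weights:
  w_A·p_A = 0.34 × 1.76478e-07 = 6.00024e-08
  w_B·p_B = 0.27 × 0.000195954 = 5.29075e-05
  w_C·p_C = 0.05 × 0.000153642 = 7.68211e-06
  w_D·p_D = 0.34 × 5.37673e-05 = 1.82809e-05
Normaliser: 6.00024e-08 + 5.29075e-05 + 7.68211e-06 + 1.82809e-05 = 7.89305e-05
P(Population B | data) = 5.29075e-05 / 7.89305e-05 ≈ 0.670

0.670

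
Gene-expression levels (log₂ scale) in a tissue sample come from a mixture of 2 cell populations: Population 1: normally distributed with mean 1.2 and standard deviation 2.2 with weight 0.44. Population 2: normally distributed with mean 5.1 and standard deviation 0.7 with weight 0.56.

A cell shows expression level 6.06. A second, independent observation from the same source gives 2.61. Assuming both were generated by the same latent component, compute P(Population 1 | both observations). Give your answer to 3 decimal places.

0.890

Posterior ∝ prior × likelihood, so P(k | x) ∝ P(Z=k) f_k(x); normalise over all components.
Since both observations come from the same component, the likelihood for component k is f_k(x₁)·f_k(x₂).
  p_1 = [(1/(2.2·√(2π)))·exp(−(6.06−1.2)²/(2·2.2²)) = 0.181337·exp(-2.44004) = 0.0158049] × [0.14767] = 0.0023339
  p_2 = [(1/(0.7·√(2π)))·exp(−(6.06−5.1)²/(2·0.7²)) = 0.569918·exp(-0.94041) = 0.222535] × [0.00101904] = 0.000226771
Multiply by the mixture weights:
  P(Z=1)·p_1 = 0.44 × 0.0023339 = 0.00102692
  P(Z=2)·p_2 = 0.56 × 0.000226771 = 0.000126992
Normaliser: 0.00102692 + 0.000126992 = 0.00115391
Responsibility of Population 1: 0.00102692 / 0.00115391 ≈ 0.890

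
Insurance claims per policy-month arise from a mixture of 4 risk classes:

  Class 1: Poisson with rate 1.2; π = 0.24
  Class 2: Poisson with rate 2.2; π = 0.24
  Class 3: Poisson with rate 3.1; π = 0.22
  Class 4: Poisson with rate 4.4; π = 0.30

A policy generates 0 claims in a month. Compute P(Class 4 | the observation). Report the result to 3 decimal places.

0.033

By Bayes' theorem, P(k | x) = w_k f_k(x) / Σ_j w_j f_j(x).
Component likelihoods at x = 0 claims:
  L_1 = 0.301194
  L_2 = 0.110803
  L_3 = 0.0450492
  L_4 = 0.0122773
Weight by the priors:
  w_1·L_1 = 0.24 × 0.301194 = 0.0722866
  w_2·L_2 = 0.24 × 0.110803 = 0.0265928
  w_3·L_3 = 0.22 × 0.0450492 = 0.00991082
  w_4·L_4 = 0.30 × 0.0122773 = 0.0036832
Denominator: 0.0722866 + 0.0265928 + 0.00991082 + 0.0036832 = 0.112473
P(Class 4 | the observation) = 0.0036832 / 0.112473 ≈ 0.033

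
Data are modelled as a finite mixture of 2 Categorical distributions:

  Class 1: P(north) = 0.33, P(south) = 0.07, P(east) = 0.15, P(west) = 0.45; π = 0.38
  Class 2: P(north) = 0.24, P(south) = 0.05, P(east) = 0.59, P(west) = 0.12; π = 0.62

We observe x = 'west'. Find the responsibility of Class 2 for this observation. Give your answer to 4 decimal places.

0.3032

P(component k | x) = P(Z=k)·f_k(x) / marginal(x), where marginal(x) = Σ_j P(Z=j)·f_j(x).
Evaluate each component's likelihood at the observed value:
  f_1 = P(west | comp) = 0.45
  f_2 = P(west | comp) = 0.12
Unnormalised posteriors:
  P(Z=1)·f_1 = 0.38 × 0.45 = 0.171
  P(Z=2)·f_2 = 0.62 × 0.12 = 0.0744
Normaliser: 0.171 + 0.0744 = 0.2454
P(Class 2 | data) ≈ 0.3032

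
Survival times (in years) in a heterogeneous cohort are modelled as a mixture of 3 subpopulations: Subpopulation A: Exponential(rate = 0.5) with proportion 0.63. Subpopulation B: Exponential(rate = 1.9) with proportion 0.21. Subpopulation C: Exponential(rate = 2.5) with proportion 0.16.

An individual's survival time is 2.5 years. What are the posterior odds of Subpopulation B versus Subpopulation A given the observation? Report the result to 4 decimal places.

Only the two components matter; the odds are (π_i f_i(x)) / (π_j f_j(x)).
Evaluate each component's likelihood at the observed value:
  L_A = 0.143252
  L_B = 0.0164382
  L_C = 0.00482614
Odds = (0.21/0.63) × (0.0164382/0.143252) = 0.333333 × 0.11475 ≈ 0.0383

0.0383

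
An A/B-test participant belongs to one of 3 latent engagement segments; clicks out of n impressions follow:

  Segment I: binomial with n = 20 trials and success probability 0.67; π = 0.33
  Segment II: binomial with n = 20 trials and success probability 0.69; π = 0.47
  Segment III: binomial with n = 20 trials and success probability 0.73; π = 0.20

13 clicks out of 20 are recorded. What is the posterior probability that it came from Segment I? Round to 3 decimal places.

By Bayes' theorem, P(k | x) = w_k f_k(x) / Σ_j w_j f_j(x).
Component likelihoods at x = 13 clicks out of 20:
  p_I = C(20,13)·0.67^13·0.33^7 = 77520·0.00548242·0.000426184 = 0.181127
  p_II = C(20,13)·0.69^13·0.31^7 = 77520·0.00803597·0.000275126 = 0.171389
  p_III = C(20,13)·0.73^13·0.27^7 = 77520·0.0167185·0.000104604 = 0.135568
Unnormalised posteriors:
  w_I·p_I = 0.33 × 0.181127 = 0.059772
  w_II·p_II = 0.47 × 0.171389 = 0.080553
  w_III·p_III = 0.20 × 0.135568 = 0.0271136
Marginal: 0.059772 + 0.080553 + 0.0271136 = 0.167439
P(Segment I | data) ≈ 0.357

0.357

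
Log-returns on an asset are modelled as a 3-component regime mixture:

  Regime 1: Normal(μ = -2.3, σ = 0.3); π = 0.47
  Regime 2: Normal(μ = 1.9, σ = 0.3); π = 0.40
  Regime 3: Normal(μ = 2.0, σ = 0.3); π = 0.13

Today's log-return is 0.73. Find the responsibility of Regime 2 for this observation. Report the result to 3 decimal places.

By Bayes' theorem, P(k | x) = π_k f_k(x) / Σ_j π_j f_j(x).
Component likelihoods at x = 0.73:
  p_1 = 9.38856e-23
  p_2 = 0.000662185
  p_3 = 0.000170714
Prior × likelihood for each component:
  π_1·p_1 = 0.47 × 9.38856e-23 = 4.41262e-23
  π_2·p_2 = 0.40 × 0.000662185 = 0.000264874
  π_3·p_3 = 0.13 × 0.000170714 = 2.21928e-05
Denominator: 4.41262e-23 + 0.000264874 + 2.21928e-05 = 0.000287067
Responsibility of Regime 2: 0.000264874 / 0.000287067 ≈ 0.923

0.923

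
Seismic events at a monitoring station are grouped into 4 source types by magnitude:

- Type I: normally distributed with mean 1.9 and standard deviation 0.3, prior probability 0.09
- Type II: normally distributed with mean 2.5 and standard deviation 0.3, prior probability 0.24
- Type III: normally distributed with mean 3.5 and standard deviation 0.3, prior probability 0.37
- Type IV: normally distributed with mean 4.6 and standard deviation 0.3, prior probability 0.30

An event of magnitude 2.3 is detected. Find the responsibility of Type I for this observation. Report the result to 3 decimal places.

The responsibility of component k is π_k f_k(x) divided by Σ_j π_j f_j(x).
Component likelihoods at x = 2.3:
  f_I = 0.5467
  f_II = 1.06483
  f_III = 0.000446101
  f_IV = 2.29275e-13
Unnormalised posteriors:
  π_I·f_I = 0.09 × 0.5467 = 0.049203
  π_II·f_II = 0.24 × 1.06483 = 0.255558
  π_III·f_III = 0.37 × 0.000446101 = 0.000165057
  π_IV·f_IV = 0.30 × 2.29275e-13 = 6.87825e-14
Sum: 0.049203 + 0.255558 + 0.000165057 + 6.87825e-14 = 0.304926
Responsibility of Type I: 0.049203 / 0.304926 ≈ 0.161

0.161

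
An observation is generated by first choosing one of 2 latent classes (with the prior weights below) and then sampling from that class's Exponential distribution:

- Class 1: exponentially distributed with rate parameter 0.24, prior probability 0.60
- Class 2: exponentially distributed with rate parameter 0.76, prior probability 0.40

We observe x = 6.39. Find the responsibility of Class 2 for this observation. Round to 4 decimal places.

0.0707

The responsibility of component k is w_k f_k(x) divided by Σ_j w_j f_j(x).
Exponential densities:
  p_1 = 0.24·e^(−0.24·6.39) = 0.24·e^(−1.5336) = 0.0517818
  p_2 = 0.76·e^(−0.76·6.39) = 0.76·e^(−4.8564) = 0.00591161
Unnormalised posteriors:
  w_1·p_1 = 0.60 × 0.0517818 = 0.0310691
  w_2·p_2 = 0.40 × 0.00591161 = 0.00236464
Denominator: 0.0310691 + 0.00236464 = 0.0334337
P(Class 2 | 6.39) = 0.00236464 / 0.0334337 ≈ 0.0707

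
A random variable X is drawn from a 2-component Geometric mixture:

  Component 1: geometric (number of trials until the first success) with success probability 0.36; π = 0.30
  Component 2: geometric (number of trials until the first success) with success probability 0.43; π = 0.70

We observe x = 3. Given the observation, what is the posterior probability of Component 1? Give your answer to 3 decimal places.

0.311

P(component k | x) = w_k·f_k(x) / marginal(x), where marginal(x) = Σ_j w_j·f_j(x).
Component likelihoods at x = 3:
  f_1 = 0.147456
  f_2 = 0.139707
Prior × likelihood for each component:
  w_1·f_1 = 0.30 × 0.147456 = 0.0442368
  w_2·f_2 = 0.70 × 0.139707 = 0.0977949
Marginal: 0.0442368 + 0.0977949 = 0.142032
So the posterior for Component 1 is 0.0442368 / 0.142032 ≈ 0.311.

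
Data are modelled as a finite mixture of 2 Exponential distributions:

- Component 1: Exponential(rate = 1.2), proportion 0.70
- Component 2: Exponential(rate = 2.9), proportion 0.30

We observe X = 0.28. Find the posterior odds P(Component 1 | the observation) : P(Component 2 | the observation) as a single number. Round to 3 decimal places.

1.554

Since P(k|x) ∝ w_k f_k(x), the posterior odds are w_i f_i(x) / (w_j f_j(x)).
Evaluate each component's likelihood at the observed value:
  f_1 = 1.2·e^(−1.2·0.28) = 1.2·e^(−0.3360) = 0.857548
  f_2 = 2.9·e^(−2.9·0.28) = 2.9·e^(−0.8120) = 1.28751
Odds = (0.70/0.30) × (0.857548/1.28751) = 2.33333 × 0.666051 ≈ 1.554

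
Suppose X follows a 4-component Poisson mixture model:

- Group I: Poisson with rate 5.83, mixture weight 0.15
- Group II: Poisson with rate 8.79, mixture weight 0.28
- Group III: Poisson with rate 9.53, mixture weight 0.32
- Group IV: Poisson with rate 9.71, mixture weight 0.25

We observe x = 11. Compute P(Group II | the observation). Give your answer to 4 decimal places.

0.2855

By Bayes' theorem, P(k | x) = P(Z=k) f_k(x) / Σ_j P(Z=j) f_j(x).
Poisson probabilities:
  f_I = 0.0194653
  f_II = 0.0923152
  f_III = 0.107162
  f_IV = 0.109965
Multiply by the mixture weights:
  P(Z=I)·f_I = 0.15 × 0.0194653 = 0.0029198
  P(Z=II)·f_II = 0.28 × 0.0923152 = 0.0258483
  P(Z=III)·f_III = 0.32 × 0.107162 = 0.0342918
  P(Z=IV)·f_IV = 0.25 × 0.109965 = 0.0274914
Sum: 0.0029198 + 0.0258483 + 0.0342918 + 0.0274914 = 0.0905512
P(Group II | data) = 0.0258483 / 0.0905512 ≈ 0.2855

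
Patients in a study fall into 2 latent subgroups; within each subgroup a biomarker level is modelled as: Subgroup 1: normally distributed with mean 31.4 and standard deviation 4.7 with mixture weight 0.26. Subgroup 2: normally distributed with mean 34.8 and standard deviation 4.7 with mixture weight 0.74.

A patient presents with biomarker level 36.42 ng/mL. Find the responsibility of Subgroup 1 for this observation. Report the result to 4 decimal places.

The responsibility of component k is w_k f_k(x) divided by Σ_j w_j f_j(x).
Normal densities:
  p_1 = (1/(4.7·√(2π)))·exp(−(36.42−31.4)²/(2·4.7²)) = 0.084881·exp(-0.57040) = 0.0479832
  p_2 = (1/(4.7·√(2π)))·exp(−(36.42−34.8)²/(2·4.7²)) = 0.084881·exp(-0.05940) = 0.079986
Weight by the priors:
  w_1·p_1 = 0.26 × 0.0479832 = 0.0124756
  w_2·p_2 = 0.74 × 0.079986 = 0.0591897
Normaliser: 0.0124756 + 0.0591897 = 0.0716653
So the posterior for Subgroup 1 is 0.0124756 / 0.0716653 ≈ 0.1741.

0.1741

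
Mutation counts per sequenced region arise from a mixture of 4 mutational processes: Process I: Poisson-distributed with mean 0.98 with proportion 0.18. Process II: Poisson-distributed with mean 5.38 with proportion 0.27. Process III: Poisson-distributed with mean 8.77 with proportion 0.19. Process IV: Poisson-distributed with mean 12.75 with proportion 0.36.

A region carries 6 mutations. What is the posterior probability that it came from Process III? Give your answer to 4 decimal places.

0.2789

By Bayes' theorem, P(k | x) = π_k f_k(x) / Σ_j π_j f_j(x).
Poisson probabilities:
  p_I = 0.000461759
  p_II = 0.155188
  p_III = 0.0981527
  p_IV = 0.0173171
Prior × likelihood for each component:
  π_I·p_I = 0.18 × 0.000461759 = 8.31166e-05
  π_II·p_II = 0.27 × 0.155188 = 0.0419006
  π_III·p_III = 0.19 × 0.0981527 = 0.018649
  π_IV·p_IV = 0.36 × 0.0173171 = 0.00623414
Normaliser: 8.31166e-05 + 0.0419006 + 0.018649 + 0.00623414 = 0.0668669
P(Process III | x) ≈ 0.2789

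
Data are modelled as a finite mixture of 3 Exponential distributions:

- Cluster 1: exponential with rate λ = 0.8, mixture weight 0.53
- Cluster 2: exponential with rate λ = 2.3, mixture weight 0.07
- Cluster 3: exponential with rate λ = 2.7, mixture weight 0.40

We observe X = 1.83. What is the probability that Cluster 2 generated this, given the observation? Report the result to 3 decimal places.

The responsibility of component k is P(Z=k) f_k(x) divided by Σ_j P(Z=j) f_j(x).
Evaluate each component's likelihood at the observed value:
  f_1 = 0.8·e^(−0.8·1.83) = 0.8·e^(−1.4640) = 0.185047
  f_2 = 2.3·e^(−2.3·1.83) = 2.3·e^(−4.2090) = 0.0341808
  f_3 = 2.7·e^(−2.7·1.83) = 2.7·e^(−4.9410) = 0.0192981
Prior × likelihood for each component:
  P(Z=1)·f_1 = 0.53 × 0.185047 = 0.0980751
  P(Z=2)·f_2 = 0.07 × 0.0341808 = 0.00239266
  P(Z=3)·f_3 = 0.40 × 0.0192981 = 0.00771924
Normaliser: 0.0980751 + 0.00239266 + 0.00771924 = 0.108187
P(Cluster 2 | the observation) = 0.00239266 / 0.108187 ≈ 0.022

0.022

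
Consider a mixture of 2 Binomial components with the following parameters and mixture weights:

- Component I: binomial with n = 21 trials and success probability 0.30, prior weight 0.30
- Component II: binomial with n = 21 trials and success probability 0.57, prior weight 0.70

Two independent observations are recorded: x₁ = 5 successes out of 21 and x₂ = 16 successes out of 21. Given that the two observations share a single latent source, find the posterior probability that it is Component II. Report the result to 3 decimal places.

0.984

Posterior ∝ prior × likelihood, so P(k | x) ∝ P(Z=k) f_k(x); normalise over all components.
Since both observations come from the same component, the likelihood for component k is f_k(x₁)·f_k(x₂).
  f_I = [C(21,5)·0.30^5·0.70^16 = 20349·0.00243·0.00332329 = 0.16433] × [1.47222e-05] = 2.41931e-06
  f_II = [C(21,5)·0.57^5·0.43^16 = 20349·0.0601692·1.36614e-06 = 0.00167268] × [0.0371435] = 6.21292e-05
Prior × likelihood for each component:
  P(Z=I)·f_I = 0.30 × 2.41931e-06 = 7.25793e-07
  P(Z=II)·f_II = 0.70 × 6.21292e-05 = 4.34904e-05
Evidence: 7.25793e-07 + 4.34904e-05 = 4.42162e-05
Responsibility of Component II: 4.34904e-05 / 4.42162e-05 ≈ 0.984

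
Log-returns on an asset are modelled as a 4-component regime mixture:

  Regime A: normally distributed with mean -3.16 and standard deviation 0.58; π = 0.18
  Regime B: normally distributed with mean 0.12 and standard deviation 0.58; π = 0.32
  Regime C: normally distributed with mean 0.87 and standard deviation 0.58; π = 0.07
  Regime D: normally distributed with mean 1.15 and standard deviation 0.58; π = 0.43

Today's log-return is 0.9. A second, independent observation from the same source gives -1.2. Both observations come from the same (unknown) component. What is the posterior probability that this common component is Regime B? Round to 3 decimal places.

0.977

Posterior ∝ prior × likelihood, so P(k | x) ∝ π_k f_k(x); normalise over all components.
Since both observations come from the same component, the likelihood for component k is f_k(x₁)·f_k(x₂).
  L_A = [(1/(0.58·√(2π)))·exp(−(0.9−-3.16)²/(2·0.58²)) = 0.687832·exp(-24.50000) = 1.57495e-11] × [0.00227886] = 3.58909e-14
  L_B = [(1/(0.58·√(2π)))·exp(−(0.9−0.12)²/(2·0.58²)) = 0.687832·exp(-0.90428) = 0.278457] × [0.0516128] = 0.0143719
  L_C = [(1/(0.58·√(2π)))·exp(−(0.9−0.87)²/(2·0.58²)) = 0.687832·exp(-0.00134) = 0.686912] × [0.00117914] = 0.000809966
  L_D = [(1/(0.58·√(2π)))·exp(−(0.9−1.15)²/(2·0.58²)) = 0.687832·exp(-0.09290) = 0.626813] × [0.000187366] = 0.000117444
Unnormalised posteriors:
  π_A·L_A = 0.18 × 3.58909e-14 = 6.46037e-15
  π_B·L_B = 0.32 × 0.0143719 = 0.00459902
  π_C·L_C = 0.07 × 0.000809966 = 5.66976e-05
  π_D·L_D = 0.43 × 0.000117444 = 5.05007e-05
Marginal: 6.46037e-15 + 0.00459902 + 5.66976e-05 + 5.05007e-05 = 0.00470622
P(Regime B | x) ≈ 0.977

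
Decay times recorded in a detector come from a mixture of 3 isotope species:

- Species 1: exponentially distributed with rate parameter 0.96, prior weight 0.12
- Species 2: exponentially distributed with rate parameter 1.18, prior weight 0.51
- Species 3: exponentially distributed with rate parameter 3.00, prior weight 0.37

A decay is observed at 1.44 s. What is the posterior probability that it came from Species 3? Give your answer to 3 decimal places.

0.096

Posterior ∝ prior × likelihood, so P(k | x) ∝ P(Z=k) f_k(x); normalise over all components.
Exponential densities:
  L_1 = 0.240936
  L_2 = 0.215739
  L_3 = 0.0398997
Unnormalised posteriors:
  P(Z=1)·L_1 = 0.12 × 0.240936 = 0.0289124
  P(Z=2)·L_2 = 0.51 × 0.215739 = 0.110027
  P(Z=3)·L_3 = 0.37 × 0.0398997 = 0.0147629
Evidence: 0.0289124 + 0.110027 + 0.0147629 = 0.153702
P(Species 3 | 1.44 s) ≈ 0.096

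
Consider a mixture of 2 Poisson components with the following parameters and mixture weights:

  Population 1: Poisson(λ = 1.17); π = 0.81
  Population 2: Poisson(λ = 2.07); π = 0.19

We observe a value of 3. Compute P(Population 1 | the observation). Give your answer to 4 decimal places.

0.6544

By Bayes' theorem, P(k | x) = π_k f_k(x) / Σ_j π_j f_j(x).
Evaluate each component's likelihood at the observed value:
  L_1 = e^(−1.17)·1.17^3/3! = 0.082848
  L_2 = e^(−2.07)·2.07^3/3! = 0.186539
Prior × likelihood for each component:
  π_1·L_1 = 0.81 × 0.082848 = 0.0671068
  π_2·L_2 = 0.19 × 0.186539 = 0.0354425
Denominator: 0.0671068 + 0.0354425 = 0.102549
Responsibility of Population 1: 0.0671068 / 0.102549 ≈ 0.6544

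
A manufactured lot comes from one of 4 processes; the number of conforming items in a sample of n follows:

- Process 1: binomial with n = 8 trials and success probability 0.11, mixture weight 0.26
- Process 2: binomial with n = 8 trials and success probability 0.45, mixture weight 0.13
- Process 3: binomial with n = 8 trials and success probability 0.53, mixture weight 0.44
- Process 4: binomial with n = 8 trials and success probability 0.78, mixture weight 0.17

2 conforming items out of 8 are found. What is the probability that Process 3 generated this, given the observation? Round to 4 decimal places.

0.3664

The responsibility of component k is π_k f_k(x) divided by Σ_j π_j f_j(x).
Component likelihoods at x = 2 conforming items out of 8:
  L_1 = C(8,2)·0.11^2·0.89^6 = 28·0.0121·0.496981 = 0.168377
  L_2 = C(8,2)·0.45^2·0.55^6 = 28·0.2025·0.0276806 = 0.156949
  L_3 = C(8,2)·0.53^2·0.47^6 = 28·0.2809·0.0107792 = 0.0847807
  L_4 = C(8,2)·0.78^2·0.22^6 = 28·0.6084·0.00011338 = 0.00193145
Multiply by the mixture weights:
  π_1·L_1 = 0.26 × 0.168377 = 0.0437781
  π_2·L_2 = 0.13 × 0.156949 = 0.0204034
  π_3·L_3 = 0.44 × 0.0847807 = 0.0373035
  π_4·L_4 = 0.17 × 0.00193145 = 0.000328346
Normaliser: 0.0437781 + 0.0204034 + 0.0373035 + 0.000328346 = 0.101813
Responsibility of Process 3: 0.0373035 / 0.101813 ≈ 0.3664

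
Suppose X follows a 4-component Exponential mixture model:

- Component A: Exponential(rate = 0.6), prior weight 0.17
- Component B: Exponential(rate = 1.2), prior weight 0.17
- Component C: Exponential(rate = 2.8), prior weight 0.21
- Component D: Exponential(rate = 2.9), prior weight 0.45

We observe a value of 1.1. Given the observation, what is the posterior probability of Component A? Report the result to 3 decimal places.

By Bayes' theorem, P(k | x) = π_k f_k(x) / Σ_j π_j f_j(x).
Exponential densities:
  p_A = 0.6·e^(−0.6·1.1) = 0.6·e^(−0.6600) = 0.310111
  p_B = 1.2·e^(−1.2·1.1) = 1.2·e^(−1.3200) = 0.320562
  p_C = 2.8·e^(−2.8·1.1) = 2.8·e^(−3.0800) = 0.128686
  p_D = 2.9·e^(−2.9·1.1) = 2.9·e^(−3.1900) = 0.119398
Weight by the priors:
  π_A·p_A = 0.17 × 0.310111 = 0.0527188
  π_B·p_B = 0.17 × 0.320562 = 0.0544956
  π_C·p_C = 0.21 × 0.128686 = 0.027024
  π_D·p_D = 0.45 × 0.119398 = 0.0537293
Normaliser: 0.0527188 + 0.0544956 + 0.027024 + 0.0537293 = 0.187968
P(Component A | the observation) ≈ 0.280

0.280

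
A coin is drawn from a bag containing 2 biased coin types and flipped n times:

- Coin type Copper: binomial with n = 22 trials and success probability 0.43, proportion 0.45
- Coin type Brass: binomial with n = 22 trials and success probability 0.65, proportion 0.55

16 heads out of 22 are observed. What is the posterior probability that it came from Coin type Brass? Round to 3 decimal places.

0.980

Posterior ∝ prior × likelihood, so P(k | x) ∝ P(Z=k) f_k(x); normalise over all components.
Component likelihoods at x = 16 heads out of 22:
  L_Copper = C(22,16)·0.43^16·0.57^6 = 74613·1.36614e-06·0.0342964 = 0.0034959
  L_Brass = C(22,16)·0.65^16·0.35^6 = 74613·0.00101535·0.00183827 = 0.139263
Weight by the priors:
  P(Z=Copper)·L_Copper = 0.45 × 0.0034959 = 0.00157315
  P(Z=Brass)·L_Brass = 0.55 × 0.139263 = 0.0765948
Sum: 0.00157315 + 0.0765948 = 0.0781679
So the posterior for Coin type Brass is 0.0765948 / 0.0781679 ≈ 0.980.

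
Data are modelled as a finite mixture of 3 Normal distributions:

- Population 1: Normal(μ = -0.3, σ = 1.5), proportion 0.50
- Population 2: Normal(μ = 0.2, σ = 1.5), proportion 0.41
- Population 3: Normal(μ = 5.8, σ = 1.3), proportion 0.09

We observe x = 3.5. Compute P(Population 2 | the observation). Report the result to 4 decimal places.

P(component k | x) = π_k·f_k(x) / marginal(x), where marginal(x) = Σ_j π_j·f_j(x).
Component likelihoods at x = 3.5:
  L_1 = 0.0107452
  L_2 = 0.0236497
  L_3 = 0.064159
Multiply by the mixture weights:
  π_1·L_1 = 0.50 × 0.0107452 = 0.00537262
  π_2·L_2 = 0.41 × 0.0236497 = 0.00969639
  π_3·L_3 = 0.09 × 0.064159 = 0.00577431
Normaliser: 0.00537262 + 0.00969639 + 0.00577431 = 0.0208433
P(Population 2 | x) ≈ 0.4652

0.4652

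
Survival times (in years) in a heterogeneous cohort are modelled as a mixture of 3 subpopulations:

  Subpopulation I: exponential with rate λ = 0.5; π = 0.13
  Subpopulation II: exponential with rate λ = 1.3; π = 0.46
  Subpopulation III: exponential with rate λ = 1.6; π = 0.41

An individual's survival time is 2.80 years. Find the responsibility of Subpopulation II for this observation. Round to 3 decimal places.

0.401

Apply Bayes' rule: the posterior for each component is proportional to its prior times its likelihood at x.
Component likelihoods at x = 2.80 years:
  p_I = 0.5·e^(−0.5·2.80) = 0.5·e^(−1.4000) = 0.123298
  p_II = 1.3·e^(−1.3·2.80) = 1.3·e^(−3.6400) = 0.034128
  p_III = 1.6·e^(−1.6·2.80) = 1.6·e^(−4.4800) = 0.0181335
Multiply by the mixture weights:
  P(Z=I)·p_I = 0.13 × 0.123298 = 0.0160288
  P(Z=II)·p_II = 0.46 × 0.034128 = 0.0156989
  P(Z=III)·p_III = 0.41 × 0.0181335 = 0.00743472
Marginal: 0.0160288 + 0.0156989 + 0.00743472 = 0.0391624
P(Subpopulation II | the observation) ≈ 0.401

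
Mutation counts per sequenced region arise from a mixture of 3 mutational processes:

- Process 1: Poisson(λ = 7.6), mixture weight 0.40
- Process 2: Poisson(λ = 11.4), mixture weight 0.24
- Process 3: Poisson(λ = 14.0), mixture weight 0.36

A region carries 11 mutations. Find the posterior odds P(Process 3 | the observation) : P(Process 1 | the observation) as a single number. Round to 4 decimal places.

1.2394

The posterior odds equal the prior odds times the likelihood ratio: (P(Z=i)/P(Z=j))·(f_i(x)/f_j(x)).
Evaluate each component's likelihood at the observed value:
  L_1 = e^(−7.6)·7.6^11/11! = 0.061257
  L_2 = e^(−11.4)·11.4^11/11! = 0.118533
  L_3 = e^(−14.0)·14.0^11/11! = 0.0843587
Posterior odds = (P(Z=3)·L_3) / (P(Z=1)·L_1) = (0.36·0.0843587) / (0.40·0.061257) = 0.0303691 / 0.0245028 ≈ 1.2394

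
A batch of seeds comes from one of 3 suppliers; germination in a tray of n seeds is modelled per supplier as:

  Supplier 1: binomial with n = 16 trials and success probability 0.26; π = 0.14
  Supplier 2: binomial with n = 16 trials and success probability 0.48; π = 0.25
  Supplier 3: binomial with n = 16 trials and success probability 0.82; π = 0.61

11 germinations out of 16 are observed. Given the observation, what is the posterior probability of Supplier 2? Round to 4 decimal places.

0.1855

Posterior ∝ prior × likelihood, so P(k | x) ∝ π_k f_k(x); normalise over all components.
Evaluate each component's likelihood at the observed value:
  f_1 = C(16,11)·0.26^11·0.74^5 = 4368·3.67034e-07·0.221901 = 0.000355753
  f_2 = C(16,11)·0.48^11·0.52^5 = 4368·0.00031164·0.0380204 = 0.0517551
  f_3 = C(16,11)·0.82^11·0.18^5 = 4368·0.112707·0.000188957 = 0.0930245
Weight by the priors:
  π_1·f_1 = 0.14 × 0.000355753 = 4.98054e-05
  π_2·f_2 = 0.25 × 0.0517551 = 0.0129388
  π_3·f_3 = 0.61 × 0.0930245 = 0.056745
Denominator: 4.98054e-05 + 0.0129388 + 0.056745 = 0.0697335
So the posterior for Supplier 2 is 0.0129388 / 0.0697335 ≈ 0.1855.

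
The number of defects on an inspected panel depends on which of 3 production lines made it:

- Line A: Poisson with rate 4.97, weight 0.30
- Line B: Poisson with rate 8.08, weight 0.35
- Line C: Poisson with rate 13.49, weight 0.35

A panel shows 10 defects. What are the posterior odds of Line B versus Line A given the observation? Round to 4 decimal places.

Posterior odds = (π_i f_i(x)) / (π_j f_j(x)); the normalising sum cancels.
Component likelihoods at x = 10 defects:
  p_A = 0.0175937
  p_B = 0.101216
  p_C = 0.0761595
Odds = (0.35/0.30) × (0.101216/0.0175937) = 1.16667 × 5.75299 ≈ 6.7118

6.7118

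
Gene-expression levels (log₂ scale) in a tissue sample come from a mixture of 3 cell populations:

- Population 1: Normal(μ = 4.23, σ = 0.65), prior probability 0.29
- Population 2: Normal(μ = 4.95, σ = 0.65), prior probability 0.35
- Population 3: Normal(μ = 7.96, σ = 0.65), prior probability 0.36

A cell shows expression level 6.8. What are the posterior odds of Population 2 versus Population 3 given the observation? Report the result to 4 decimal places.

Since P(k|x) ∝ π_k f_k(x), the posterior odds are π_i f_i(x) / (π_j f_j(x)).
Normal densities:
  p_1 = (1/(0.65·√(2π)))·exp(−(6.8−4.23)²/(2·0.65²)) = 0.613757·exp(-7.81645) = 0.000247375
  p_2 = (1/(0.65·√(2π)))·exp(−(6.8−4.95)²/(2·0.65²)) = 0.613757·exp(-4.05030) = 0.0106899
  p_3 = (1/(0.65·√(2π)))·exp(−(6.8−7.96)²/(2·0.65²)) = 0.613757·exp(-1.59243) = 0.124858
0.00374148 / 0.0449487 ≈ 0.0832

0.0832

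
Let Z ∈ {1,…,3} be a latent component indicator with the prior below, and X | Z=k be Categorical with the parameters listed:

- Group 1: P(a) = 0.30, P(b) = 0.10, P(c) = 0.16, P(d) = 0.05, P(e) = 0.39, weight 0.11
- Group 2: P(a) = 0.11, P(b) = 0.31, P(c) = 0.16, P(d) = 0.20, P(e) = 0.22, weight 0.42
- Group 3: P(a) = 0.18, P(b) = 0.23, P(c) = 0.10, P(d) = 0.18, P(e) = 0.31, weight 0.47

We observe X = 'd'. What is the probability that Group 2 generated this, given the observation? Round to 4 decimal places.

0.4825

P(component k | x) = w_k·f_k(x) / marginal(x), where marginal(x) = Σ_j w_j·f_j(x).
Categorical probabilities:
  L_1 = 0.05
  L_2 = 0.2
  L_3 = 0.18
Unnormalised posteriors:
  w_1·L_1 = 0.11 × 0.05 = 0.0055
  w_2·L_2 = 0.42 × 0.2 = 0.084
  w_3·L_3 = 0.47 × 0.18 = 0.0846
Sum: 0.0055 + 0.084 + 0.0846 = 0.1741
P(Group 2 | data) = 0.084 / 0.1741 ≈ 0.4825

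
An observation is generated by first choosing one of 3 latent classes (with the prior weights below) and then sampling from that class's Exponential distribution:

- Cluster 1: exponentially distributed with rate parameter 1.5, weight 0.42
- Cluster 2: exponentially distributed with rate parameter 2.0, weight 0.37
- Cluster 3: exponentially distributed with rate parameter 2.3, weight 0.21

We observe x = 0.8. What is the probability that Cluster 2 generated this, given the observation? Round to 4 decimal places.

By Bayes' theorem, P(k | x) = π_k f_k(x) / Σ_j π_j f_j(x).
Component likelihoods at x = 0.8:
  f_1 = 1.5·e^(−1.5·0.8) = 1.5·e^(−1.2000) = 0.451791
  f_2 = 2.0·e^(−2.0·0.8) = 2.0·e^(−1.6000) = 0.403793
  f_3 = 2.3·e^(−2.3·0.8) = 2.3·e^(−1.8400) = 0.36528
Unnormalised posteriors:
  π_1·f_1 = 0.42 × 0.451791 = 0.189752
  π_2·f_2 = 0.37 × 0.403793 = 0.149403
  π_3·f_3 = 0.21 × 0.36528 = 0.0767088
Marginal: 0.189752 + 0.149403 + 0.0767088 = 0.415865
P(Cluster 2 | 0.8) ≈ 0.3593

0.3593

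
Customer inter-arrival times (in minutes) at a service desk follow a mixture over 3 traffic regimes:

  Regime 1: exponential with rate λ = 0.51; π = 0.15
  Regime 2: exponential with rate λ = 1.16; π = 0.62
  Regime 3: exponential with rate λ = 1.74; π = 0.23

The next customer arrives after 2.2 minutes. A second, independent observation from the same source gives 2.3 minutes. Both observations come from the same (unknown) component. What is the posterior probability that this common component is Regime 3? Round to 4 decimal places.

Posterior ∝ prior × likelihood, so P(k | x) ∝ π_k f_k(x); normalise over all components.
Since both observations come from the same component, the likelihood for component k is f_k(x₁)·f_k(x₂).
  L_1 = [0.51·e^(−0.51·2.2) = 0.51·e^(−1.1220) = 0.16607] × [0.157813] = 0.026208
  L_2 = [1.16·e^(−1.16·2.2) = 1.16·e^(−2.5520) = 0.0903938] × [0.0804934] = 0.0072761
  L_3 = [1.74·e^(−1.74·2.2) = 1.74·e^(−3.8280) = 0.0378504] × [0.0318055] = 0.00120385
Unnormalised posteriors:
  π_1·L_1 = 0.15 × 0.026208 = 0.00393121
  π_2·L_2 = 0.62 × 0.0072761 = 0.00451118
  π_3·L_3 = 0.23 × 0.00120385 = 0.000276886
Marginal: 0.00393121 + 0.00451118 + 0.000276886 = 0.00871927
Responsibility of Regime 3: 0.000276886 / 0.00871927 ≈ 0.0318

0.0318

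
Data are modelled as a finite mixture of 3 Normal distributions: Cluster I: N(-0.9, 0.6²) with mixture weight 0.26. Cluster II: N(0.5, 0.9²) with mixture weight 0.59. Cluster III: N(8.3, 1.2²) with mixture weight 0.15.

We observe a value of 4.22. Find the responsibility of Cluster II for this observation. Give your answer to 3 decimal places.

0.249

Apply Bayes' rule: the posterior for each component is proportional to its prior times its likelihood at x.
Component likelihoods at x = 4.22:
  L_I = (1/(0.6·√(2π)))·exp(−(4.22−-0.9)²/(2·0.6²)) = 0.664904·exp(-36.40889) = 1.02466e-16
  L_II = (1/(0.9·√(2π)))·exp(−(4.22−0.5)²/(2·0.9²)) = 0.443269·exp(-8.54222) = 8.64625e-05
  L_III = (1/(1.2·√(2π)))·exp(−(4.22−8.3)²/(2·1.2²)) = 0.332452·exp(-5.78000) = 0.00102685
Weight by the priors:
  w_I·L_I = 0.26 × 1.02466e-16 = 2.66411e-17
  w_II·L_II = 0.59 × 8.64625e-05 = 5.10129e-05
  w_III·L_III = 0.15 × 0.00102685 = 0.000154027
Normaliser: 2.66411e-17 + 5.10129e-05 + 0.000154027 = 0.00020504
Responsibility of Cluster II: 5.10129e-05 / 0.00020504 ≈ 0.249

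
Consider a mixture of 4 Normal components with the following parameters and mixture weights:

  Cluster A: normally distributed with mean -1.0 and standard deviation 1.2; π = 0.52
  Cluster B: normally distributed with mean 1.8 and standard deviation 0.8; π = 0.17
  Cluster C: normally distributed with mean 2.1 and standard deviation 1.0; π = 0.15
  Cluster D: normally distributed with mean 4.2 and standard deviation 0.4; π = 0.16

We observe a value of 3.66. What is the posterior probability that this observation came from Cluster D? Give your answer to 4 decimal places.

0.7319

The responsibility of component k is P(Z=k) f_k(x) divided by Σ_j P(Z=j) f_j(x).
Component likelihoods at x = 3.66:
  p_A = 0.00017664
  p_B = 0.0334198
  p_C = 0.118157
  p_D = 0.400958
Weight by the priors:
  P(Z=A)·p_A = 0.52 × 0.00017664 = 9.18526e-05
  P(Z=B)·p_B = 0.17 × 0.0334198 = 0.00568136
  P(Z=C)·p_C = 0.15 × 0.118157 = 0.0177236
  P(Z=D)·p_D = 0.16 × 0.400958 = 0.0641533
Marginal: 9.18526e-05 + 0.00568136 + 0.0177236 + 0.0641533 = 0.0876501
Responsibility of Cluster D: 0.0641533 / 0.0876501 ≈ 0.7319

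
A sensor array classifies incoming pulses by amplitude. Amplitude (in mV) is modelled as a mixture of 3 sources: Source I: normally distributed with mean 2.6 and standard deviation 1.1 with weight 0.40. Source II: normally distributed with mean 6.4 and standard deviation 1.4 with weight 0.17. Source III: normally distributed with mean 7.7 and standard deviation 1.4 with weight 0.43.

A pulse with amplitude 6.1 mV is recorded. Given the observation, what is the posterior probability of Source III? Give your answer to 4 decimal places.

P(component k | x) = w_k·f_k(x) / marginal(x), where marginal(x) = Σ_j w_j·f_j(x).
Normal densities:
  p_I = (1/(1.1·√(2π)))·exp(−(6.1−2.6)²/(2·1.1²)) = 0.362675·exp(-5.06198) = 0.00229681
  p_II = (1/(1.4·√(2π)))·exp(−(6.1−6.4)²/(2·1.4²)) = 0.284959·exp(-0.02296) = 0.278491
  p_III = (1/(1.4·√(2π)))·exp(−(6.1−7.7)²/(2·1.4²)) = 0.284959·exp(-0.65306) = 0.148307
Prior × likelihood for each component:
  w_I·p_I = 0.40 × 0.00229681 = 0.000918726
  w_II·p_II = 0.17 × 0.278491 = 0.0473435
  w_III·p_III = 0.43 × 0.148307 = 0.0637719
Sum: 0.000918726 + 0.0473435 + 0.0637719 = 0.112034
Responsibility of Source III: 0.0637719 / 0.112034 ≈ 0.5692

0.5692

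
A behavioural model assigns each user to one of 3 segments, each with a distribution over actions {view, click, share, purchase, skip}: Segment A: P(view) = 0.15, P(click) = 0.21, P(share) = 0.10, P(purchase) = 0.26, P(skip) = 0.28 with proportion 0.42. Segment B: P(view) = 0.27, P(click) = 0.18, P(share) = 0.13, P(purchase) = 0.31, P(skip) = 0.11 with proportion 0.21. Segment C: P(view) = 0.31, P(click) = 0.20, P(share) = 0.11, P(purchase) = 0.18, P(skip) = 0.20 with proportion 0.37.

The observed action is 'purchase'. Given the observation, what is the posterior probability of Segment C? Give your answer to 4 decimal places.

The responsibility of component k is P(Z=k) f_k(x) divided by Σ_j P(Z=j) f_j(x).
Evaluate each component's likelihood at the observed value:
  p_A = 0.26
  p_B = 0.31
  p_C = 0.18
Unnormalised posteriors:
  P(Z=A)·p_A = 0.42 × 0.26 = 0.1092
  P(Z=B)·p_B = 0.21 × 0.31 = 0.0651
  P(Z=C)·p_C = 0.37 × 0.18 = 0.0666
Sum: 0.1092 + 0.0651 + 0.0666 = 0.2409
So the posterior for Segment C is 0.0666 / 0.2409 ≈ 0.2765.

0.2765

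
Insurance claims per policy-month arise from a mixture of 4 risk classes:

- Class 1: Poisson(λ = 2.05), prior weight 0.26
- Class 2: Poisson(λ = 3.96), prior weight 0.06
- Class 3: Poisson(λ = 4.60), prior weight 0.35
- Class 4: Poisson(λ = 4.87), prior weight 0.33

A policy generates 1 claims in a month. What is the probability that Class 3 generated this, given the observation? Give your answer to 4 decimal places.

0.1592

Apply Bayes' rule: the posterior for each component is proportional to its prior times its likelihood at x.
Component likelihoods at x = 1 claims:
  f_1 = 0.263907
  f_2 = 0.0754899
  f_3 = 0.0462384
  f_4 = 0.0373693
Prior × likelihood for each component:
  P(Z=1)·f_1 = 0.26 × 0.263907 = 0.0686157
  P(Z=2)·f_2 = 0.06 × 0.0754899 = 0.0045294
  P(Z=3)·f_3 = 0.35 × 0.0462384 = 0.0161835
  P(Z=4)·f_4 = 0.33 × 0.0373693 = 0.0123319
Denominator: 0.0686157 + 0.0045294 + 0.0161835 + 0.0123319 = 0.10166
So the posterior for Class 3 is 0.0161835 / 0.10166 ≈ 0.1592.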